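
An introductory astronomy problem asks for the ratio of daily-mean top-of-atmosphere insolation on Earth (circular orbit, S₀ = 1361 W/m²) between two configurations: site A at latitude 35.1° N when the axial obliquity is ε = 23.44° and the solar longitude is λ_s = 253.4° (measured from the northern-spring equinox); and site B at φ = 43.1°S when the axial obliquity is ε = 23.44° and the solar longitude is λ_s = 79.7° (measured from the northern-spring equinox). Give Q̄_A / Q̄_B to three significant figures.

Q̄_A / Q̄_B ≈ 1.45

— Configuration A (φ=+35.1°):
Solar declination: sin δ = sin ε · sin λ_s = sin 23.44° × sin 253.4° = -0.38121, so δ = -22.409°.
cos H₀ = −tan(+35.1°) tan(-22.409°) = 0.2898, H₀ = 1.2768 rad.
Bracket: H₀ sin φ sin δ + cos φ cos δ sin H₀ = 1.2768×0.57501×-0.38121 + 0.81815×0.92449×0.95709 = -0.279874 + 0.723916 = 0.444042.
Q̄ = (S₀/π) × [bracket] = (1361/π) × 0.444042 = 192.37 W/m².
— Configuration B (φ=-43.1°):
Solar declination: sin δ = sin ε · sin λ_s = sin 23.44° × sin 79.7° = 0.39138, so δ = +23.040°.
cos H₀ = −tan(-43.1°) tan(+23.040°) = 0.3980, H₀ = 1.1615 rad.
Bracket: H₀ sin φ sin δ + cos φ cos δ sin H₀ = 1.1615×-0.68327×0.39138 + 0.73016×0.92023×0.91739 = -0.310606 + 0.616408 = 0.305802.
Q̄ = (S₀/π) × [bracket] = (1361/π) × 0.305802 = 132.48 W/m².
Ratio Q̄_A / Q̄_B = 192.37 / 132.48 = 1.452.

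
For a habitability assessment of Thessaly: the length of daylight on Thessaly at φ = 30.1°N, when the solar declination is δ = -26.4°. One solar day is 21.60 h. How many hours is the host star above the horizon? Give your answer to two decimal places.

cos H₀ = −tan φ · tan δ = −tan(+30.1°) × tan(-26.400°) = 0.2878, so H₀ = 1.2789 rad = 73.28°.
Daylight = 2H₀/(2π) × 21.60 h = (1.2789/π) × 21.60 = 8.79 h.

8.79 h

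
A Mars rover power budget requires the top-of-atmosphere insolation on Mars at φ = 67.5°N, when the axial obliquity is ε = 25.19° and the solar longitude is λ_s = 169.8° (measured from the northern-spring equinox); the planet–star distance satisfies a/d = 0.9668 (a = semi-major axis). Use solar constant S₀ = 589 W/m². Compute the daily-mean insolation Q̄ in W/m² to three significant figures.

Solar declination: sin δ = sin ε · sin λ_s = sin 25.19° × sin 169.8° = 0.07537, so δ = +4.323°.
cos H₀ = −tan(+67.5°) tan(+4.323°) = -0.1825, H₀ = 1.7543 rad.
Bracket: H₀ sin φ sin δ + cos φ cos δ sin H₀ = 1.7543×0.92388×0.07537 + 0.38268×0.99716×0.98321 = 0.122157 + 0.375186 = 0.497343.
Inverse-square distance factor (a/d)² = 0.9668² = 0.934702.
Q̄ = (S₀/π) × 0.934702 × [bracket] = (589/π) × 0.934702 × 0.497343 = 87.16 W/m².

Q̄ ≈ 87.2 W/m²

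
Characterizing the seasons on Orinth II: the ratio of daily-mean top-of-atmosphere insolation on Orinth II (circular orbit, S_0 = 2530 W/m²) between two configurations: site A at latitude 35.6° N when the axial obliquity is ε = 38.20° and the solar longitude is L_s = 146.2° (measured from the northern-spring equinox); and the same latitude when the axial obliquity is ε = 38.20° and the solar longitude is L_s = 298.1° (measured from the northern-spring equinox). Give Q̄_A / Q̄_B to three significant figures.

— Configuration A (ϕ=+35.6°):
Solar declination: sin δ = sin ε · sin L_s = sin 38.20° × sin 146.2° = 0.34402, so δ = +20.122°.
cos h₀ = −tan(+35.6°) tan(+20.122°) = -0.2623, h₀ = 1.8362 rad.
Bracket: h₀ sin ϕ sin δ + cos ϕ cos δ sin h₀ = 1.8362×0.58212×0.34402 + 0.81310×0.93896×0.96499 = 0.367719 + 0.736739 = 1.104458.
Q̄ = (S_0/π) × [bracket] = (2530/π) × 1.104458 = 889.45 W/m².
— Configuration B (ϕ=+35.6°):
Solar declination: sin δ = sin ε · sin L_s = sin 38.20° × sin 298.1° = -0.54551, so δ = -33.060°.
cos h₀ = −tan(+35.6°) tan(-33.060°) = 0.4660, h₀ = 1.0860 rad.
Bracket: h₀ sin ϕ sin δ + cos ϕ cos δ sin h₀ = 1.0860×0.58212×-0.54551 + 0.81310×0.83810×0.88479 = -0.344862 + 0.602948 = 0.258086.
Q̄ = (S_0/π) × [bracket] = (2530/π) × 0.258086 = 207.84 W/m².
Ratio Q̄_A / Q̄_B = 889.45 / 207.84 = 4.279.

Q̄_A / Q̄_B ≈ 4.28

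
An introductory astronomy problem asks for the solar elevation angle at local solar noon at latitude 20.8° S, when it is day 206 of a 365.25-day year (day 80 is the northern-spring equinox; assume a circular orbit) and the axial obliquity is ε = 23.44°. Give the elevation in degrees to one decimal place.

Solar longitude: λ_s = 360° × (206 − 80)/365.25 = 124.189°.
sin δ = sin 23.44° × sin 124.189° = 0.32905, so δ = +19.211°.
At local noon the hour angle is zero, so the zenith angle equals |φ − δ| = |-20.8° − (+19.211°)| = 40.011°.
Elevation = 90° − 40.011° = 50.0°.

50.0°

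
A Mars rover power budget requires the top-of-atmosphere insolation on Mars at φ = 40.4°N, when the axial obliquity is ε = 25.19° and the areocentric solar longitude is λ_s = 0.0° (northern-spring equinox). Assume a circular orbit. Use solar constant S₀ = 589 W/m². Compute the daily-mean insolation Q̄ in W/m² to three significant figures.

sin δ = sin 25.19° × sin 0.0° = 0.00000, so δ = +0.000°.
cos H₀ = −tan(+40.4°) tan(+0.000°) = -0.0000, H₀ = 1.5708 rad.
Bracket: H₀ sin φ sin δ + cos φ cos δ sin H₀ = 1.5708×0.64812×0.00000 + 0.76154×1.00000×1.00000 = 0.000000 + 0.761540 = 0.761540.
Q̄ = (S₀/π) × [bracket] = (589/π) × 0.761540 = 142.8 W/m².

Q̄ ≈ 143 W/m²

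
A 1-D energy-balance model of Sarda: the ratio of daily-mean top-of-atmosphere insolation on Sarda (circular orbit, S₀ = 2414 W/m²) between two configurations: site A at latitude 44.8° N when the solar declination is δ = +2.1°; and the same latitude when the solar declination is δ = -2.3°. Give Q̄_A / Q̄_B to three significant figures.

Q̄_A / Q̄_B ≈ 1.13

— Configuration A (φ=+44.8°):
cos H₀ = −tan(+44.8°) tan(+2.100°) = -0.0364, H₀ = 1.6072 rad.
Bracket: H₀ sin φ sin δ + cos φ cos δ sin H₀ = 1.6072×0.70463×0.03664 + 0.70957×0.99933×0.99934 = 0.041494 + 0.708627 = 0.750121.
Q̄ = (S₀/π) × [bracket] = (2414/π) × 0.750121 = 576.39 W/m².
— Configuration B (φ=+44.8°):
cos H₀ = −tan(+44.8°) tan(-2.300°) = 0.0399, H₀ = 1.5309 rad.
Bracket: H₀ sin φ sin δ + cos φ cos δ sin H₀ = 1.5309×0.70463×-0.04013 + 0.70957×0.99919×0.99920 = -0.043289 + 0.708428 = 0.665139.
Q̄ = (S₀/π) × [bracket] = (2414/π) × 0.665139 = 511.09 W/m².
Ratio Q̄_A / Q̄_B = 576.39 / 511.09 = 1.128.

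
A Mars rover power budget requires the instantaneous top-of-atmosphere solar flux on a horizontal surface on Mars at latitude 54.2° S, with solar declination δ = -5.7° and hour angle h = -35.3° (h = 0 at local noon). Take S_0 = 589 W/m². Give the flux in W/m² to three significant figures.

327 W/m²

cos θ_z = sin ϕ sin δ + cos ϕ cos δ cos h = 0.080555 + 0.475045 = 0.555600.
Flux = S_0 · cos θ_z = 589 × 0.555600 = 327.2 W/m².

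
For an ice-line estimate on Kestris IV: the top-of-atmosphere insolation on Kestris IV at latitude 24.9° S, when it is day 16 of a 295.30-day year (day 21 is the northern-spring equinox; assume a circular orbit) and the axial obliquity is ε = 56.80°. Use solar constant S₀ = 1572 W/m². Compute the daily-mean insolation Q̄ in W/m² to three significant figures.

Solar longitude: λ_s = 360° × (16 − 21)/295.30 = -6.095°, i.e. -6.095° + 360° = 353.905°.
sin δ = sin 56.80° × sin 353.905° = -0.08885, so δ = -5.098°.
cos H₀ = −tan(-24.9°) tan(-5.098°) = -0.0414, H₀ = 1.6122 rad.
Bracket: H₀ sin φ sin δ + cos φ cos δ sin H₀ = 1.6122×-0.42104×-0.08885 + 0.90704×0.99604×0.99914 = 0.060311 + 0.902671 = 0.962982.
Q̄ = (S₀/π) × [bracket] = (1572/π) × 0.962982 = 481.9 W/m².

Q̄ ≈ 482 W/m²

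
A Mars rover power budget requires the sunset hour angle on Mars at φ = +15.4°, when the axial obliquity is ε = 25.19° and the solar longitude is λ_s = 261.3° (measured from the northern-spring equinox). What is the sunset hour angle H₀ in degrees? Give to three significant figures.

Solar declination: sin δ = sin ε · sin λ_s = sin 25.19° × sin 261.3° = -0.42072, so δ = -24.880°.
cos H₀ = −tan φ · tan δ = −tan(+15.4°) × tan(-24.880°) = 0.1277, so H₀ = 1.4427 rad = 82.66°.

H₀ = 82.7°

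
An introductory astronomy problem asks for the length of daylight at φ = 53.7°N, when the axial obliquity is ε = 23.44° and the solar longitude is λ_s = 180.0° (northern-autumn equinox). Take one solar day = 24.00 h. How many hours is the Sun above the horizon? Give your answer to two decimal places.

12.00 h

Solar declination: sin δ = sin ε · sin λ_s = sin 23.44° × sin 180.0° = 0.00000, so δ = +0.000°.
cos H₀ = −tan φ · tan δ = −tan(+53.7°) × tan(+0.000°) = -0.0000, so H₀ = 1.5708 rad = 90.00°.
Daylight = 2H₀/(2π) × 24.00 h = (1.5708/π) × 24.00 = 12.00 h.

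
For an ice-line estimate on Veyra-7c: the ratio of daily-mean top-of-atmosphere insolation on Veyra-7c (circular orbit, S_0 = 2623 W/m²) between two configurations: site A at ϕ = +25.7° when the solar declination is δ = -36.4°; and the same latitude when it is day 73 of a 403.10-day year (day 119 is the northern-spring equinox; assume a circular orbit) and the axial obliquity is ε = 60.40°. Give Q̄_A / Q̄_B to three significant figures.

— Configuration A (ϕ=+25.7°):
cos h₀ = −tan(+25.7°) tan(-36.400°) = 0.3548, h₀ = 1.2081 rad.
Bracket: h₀ sin ϕ sin δ + cos ϕ cos δ sin h₀ = 1.2081×0.43366×-0.59342 + 0.90108×0.80489×0.93493 = -0.310895 + 0.678077 = 0.367182.
Q̄ = (S_0/π) × [bracket] = (2623/π) × 0.367182 = 306.57 W/m².
— Configuration B (ϕ=+25.7°):
Solar longitude: L_s = 360° × (73 − 119)/403.10 = -41.082°, i.e. -41.082° + 360° = 318.918°.
sin δ = sin 60.40° × sin 318.918° = -0.57137, so δ = -34.846°.
cos h₀ = −tan(+25.7°) tan(-34.846°) = 0.3351, h₀ = 1.2291 rad.
Bracket: h₀ sin ϕ sin δ + cos ϕ cos δ sin h₀ = 1.2291×0.43366×-0.57137 + 0.90108×0.82069×0.94220 = -0.304547 + 0.696764 = 0.392217.
Q̄ = (S_0/π) × [bracket] = (2623/π) × 0.392217 = 327.47 W/m².
Ratio Q̄_A / Q̄_B = 306.57 / 327.47 = 0.9362.

Q̄_A / Q̄_B ≈ 0.936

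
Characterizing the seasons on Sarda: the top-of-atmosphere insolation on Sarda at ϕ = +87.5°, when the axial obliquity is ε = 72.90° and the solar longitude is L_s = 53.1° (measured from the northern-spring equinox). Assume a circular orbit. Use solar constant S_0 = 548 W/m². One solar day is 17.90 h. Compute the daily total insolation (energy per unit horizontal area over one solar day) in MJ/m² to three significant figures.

Solar declination: sin δ = sin ε · sin L_s = sin 72.90° × sin 53.1° = 0.76433, so δ = +49.848°.
cos h₀ = −tan(+87.5°) tan(+49.848°) = -27.1488 ≤ −1 ⇒ polar day, h₀ = π.
Bracket: h₀ sin ϕ sin δ + cos ϕ cos δ sin h₀ = 3.1416×0.99905×0.76433 + 0.04362×0.64482×0.00000 = 2.398938 + 0.000000 = 2.398938.
Q̄ = (S_0/π) × [bracket] = (548/π) × 2.398938 = 418.46 W/m².
Daily total = Q̄ × 17.90 h × 3600 s/h = 418.46 × 17.90 × 3600 / 10⁶ = 26.97 MJ/m².

27.0 MJ/m²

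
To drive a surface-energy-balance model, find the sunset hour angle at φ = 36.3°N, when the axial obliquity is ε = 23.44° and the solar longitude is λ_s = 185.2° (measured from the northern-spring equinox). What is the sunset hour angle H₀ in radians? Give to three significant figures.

H₀ = 1.54 rad

Solar declination: sin δ = sin ε · sin λ_s = sin 23.44° × sin 185.2° = -0.03605, so δ = -2.066°.
cos H₀ = −tan φ · tan δ = −tan(+36.3°) × tan(-2.066°) = 0.0265, so H₀ = 1.5443 rad = 88.48°.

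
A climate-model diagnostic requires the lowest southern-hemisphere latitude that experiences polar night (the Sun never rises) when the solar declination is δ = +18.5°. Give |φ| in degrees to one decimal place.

|φ| = 71.5°

Polar night requires cos H₀ = −tan φ tan δ ≥ 1, i.e. tan φ tan δ ≤ −1.
The boundary is |tan φ| · |tan δ| = 1, so |φ| = 90° − |δ| = 90° − 18.5° = 71.5° in the southern hemisphere.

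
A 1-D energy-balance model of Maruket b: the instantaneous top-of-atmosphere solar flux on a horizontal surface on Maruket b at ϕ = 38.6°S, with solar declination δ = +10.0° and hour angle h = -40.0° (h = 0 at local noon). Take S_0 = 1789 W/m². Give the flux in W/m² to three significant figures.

861 W/m²

cos θ_z = sin ϕ sin δ + cos ϕ cos δ cos h = -0.108336 + 0.589584 = 0.481248.
Flux = S_0 · cos θ_z = 1789 × 0.481248 = 861.0 W/m².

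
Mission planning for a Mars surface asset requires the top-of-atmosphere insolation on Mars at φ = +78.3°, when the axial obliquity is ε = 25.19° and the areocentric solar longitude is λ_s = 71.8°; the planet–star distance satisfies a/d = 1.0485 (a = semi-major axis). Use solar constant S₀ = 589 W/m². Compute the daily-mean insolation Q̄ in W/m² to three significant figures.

Q̄ ≈ 256 W/m²

sin δ = sin 25.19° × sin 71.8° = 0.40433, so δ = +23.849°.
cos H₀ = −tan(+78.3°) tan(+23.849°) = -2.1347 ≤ −1 ⇒ polar day, H₀ = π.
Bracket: H₀ sin φ sin δ + cos φ cos δ sin H₀ = 3.1416×0.97922×0.40433 + 0.20279×0.91461×0.00000 = 1.243847 + 0.000000 = 1.243847.
Inverse-square distance factor (a/d)² = 1.0485² = 1.099352.
Q̄ = (S₀/π) × 1.099352 × [bracket] = (589/π) × 1.099352 × 1.243847 = 256.4 W/m².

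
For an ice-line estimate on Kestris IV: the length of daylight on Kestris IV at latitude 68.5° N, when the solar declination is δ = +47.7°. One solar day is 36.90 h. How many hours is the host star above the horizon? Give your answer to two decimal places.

Sunrise equation: cos H₀ = −tan φ · tan δ = -2.7899 ≤ −1, so the host star never sets (polar day) and H₀ = π.
Daylight = 2H₀/(2π) × 36.90 h = (3.1416/π) × 36.90 = 36.90 h.

36.90 h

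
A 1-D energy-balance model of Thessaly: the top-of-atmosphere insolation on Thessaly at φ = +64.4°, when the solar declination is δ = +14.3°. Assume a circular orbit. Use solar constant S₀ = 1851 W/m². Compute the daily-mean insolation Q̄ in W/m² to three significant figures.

cos H₀ = −tan(+64.4°) tan(+14.300°) = -0.5320, H₀ = 2.1318 rad.
Bracket: H₀ sin φ sin δ + cos φ cos δ sin H₀ = 2.1318×0.90183×0.24700 + 0.43209×0.96902×0.84674 = 0.474863 + 0.354533 = 0.829396.
Q̄ = (S₀/π) × [bracket] = (1851/π) × 0.829396 = 488.7 W/m².

Q̄ ≈ 489 W/m²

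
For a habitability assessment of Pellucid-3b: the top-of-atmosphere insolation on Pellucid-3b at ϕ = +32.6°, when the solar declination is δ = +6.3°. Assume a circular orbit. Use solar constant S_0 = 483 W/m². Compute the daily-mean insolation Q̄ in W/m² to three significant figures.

Q̄ ≈ 143 W/m²

cos h₀ = −tan(+32.6°) tan(+6.300°) = -0.0706, h₀ = 1.6415 rad.
Bracket: h₀ sin ϕ sin δ + cos ϕ cos δ sin h₀ = 1.6415×0.53877×0.10973 + 0.84245×0.99396×0.99750 = 0.097044 + 0.835268 = 0.932312.
Q̄ = (S_0/π) × [bracket] = (483/π) × 0.932312 = 143.3 W/m².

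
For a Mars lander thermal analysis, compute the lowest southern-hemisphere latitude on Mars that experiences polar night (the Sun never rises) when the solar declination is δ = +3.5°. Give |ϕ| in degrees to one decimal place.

|ϕ| = 86.5°

Polar night requires cos h₀ = −tan ϕ tan δ ≥ 1, i.e. tan ϕ tan δ ≤ −1.
The boundary is |tan ϕ| · |tan δ| = 1, so |ϕ| = 90° − |δ| = 90° − 3.5° = 86.5° in the southern hemisphere.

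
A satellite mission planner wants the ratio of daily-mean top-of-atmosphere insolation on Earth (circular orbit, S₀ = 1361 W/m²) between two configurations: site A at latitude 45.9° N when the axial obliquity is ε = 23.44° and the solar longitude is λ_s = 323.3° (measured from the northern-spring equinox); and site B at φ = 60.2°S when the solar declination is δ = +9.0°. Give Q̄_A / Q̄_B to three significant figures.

Q̄_A / Q̄_B ≈ 1.45

— Configuration A (φ=+45.9°):
Solar declination: sin δ = sin ε · sin λ_s = sin 23.44° × sin 323.3° = -0.23773, so δ = -13.753°.
cos H₀ = −tan(+45.9°) tan(-13.753°) = 0.2526, H₀ = 1.3155 rad.
Bracket: H₀ sin φ sin δ + cos φ cos δ sin H₀ = 1.3155×0.71813×-0.23773 + 0.69591×0.97133×0.96758 = -0.224584 + 0.654044 = 0.429460.
Q̄ = (S₀/π) × [bracket] = (1361/π) × 0.429460 = 186.05 W/m².
— Configuration B (φ=-60.2°):
cos H₀ = −tan(-60.2°) tan(+9.000°) = 0.2766, H₀ = 1.2906 rad.
Bracket: H₀ sin φ sin δ + cos φ cos δ sin H₀ = 1.2906×-0.86777×0.15643 + 0.49697×0.98769×0.96100 = -0.175193 + 0.471709 = 0.296516.
Q̄ = (S₀/π) × [bracket] = (1361/π) × 0.296516 = 128.46 W/m².
Ratio Q̄_A / Q̄_B = 186.05 / 128.46 = 1.448.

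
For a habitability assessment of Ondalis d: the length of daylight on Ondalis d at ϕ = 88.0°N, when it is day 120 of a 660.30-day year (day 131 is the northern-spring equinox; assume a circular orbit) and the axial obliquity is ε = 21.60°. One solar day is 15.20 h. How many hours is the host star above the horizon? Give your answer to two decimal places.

0.00 h

Solar longitude: L_s = 360° × (120 − 131)/660.30 = -5.997°, i.e. -5.997° + 360° = 354.003°.
sin δ = sin 21.60° × sin 354.003° = -0.03846, so δ = -2.204°.
cos h₀ = −tan ϕ · tan δ = 1.1022 ≥ 1, so the host star never rises (polar night) and h₀ = 0.
Daylight = 2h₀/(2π) × 15.20 h = (0.0000/π) × 15.20 = 0.00 h.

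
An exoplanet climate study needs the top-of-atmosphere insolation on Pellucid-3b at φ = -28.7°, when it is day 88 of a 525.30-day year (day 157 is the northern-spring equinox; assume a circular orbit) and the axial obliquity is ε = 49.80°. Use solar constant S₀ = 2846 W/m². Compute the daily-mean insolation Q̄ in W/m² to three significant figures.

Solar longitude: λ_s = 360° × (88 − 157)/525.30 = -47.287°, i.e. -47.287° + 360° = 312.713°.
sin δ = sin 49.80° × sin 312.713° = -0.56121, so δ = -34.139°.
cos H₀ = −tan(-28.7°) tan(-34.139°) = -0.3712, H₀ = 1.9511 rad.
Bracket: H₀ sin φ sin δ + cos φ cos δ sin H₀ = 1.9511×-0.48022×-0.56121 + 0.87715×0.82767×0.92854 = 0.525830 + 0.674111 = 1.199941.
Q̄ = (S₀/π) × [bracket] = (2846/π) × 1.199941 = 1087 W/m².

Q̄ ≈ 1.09e+03 W/m²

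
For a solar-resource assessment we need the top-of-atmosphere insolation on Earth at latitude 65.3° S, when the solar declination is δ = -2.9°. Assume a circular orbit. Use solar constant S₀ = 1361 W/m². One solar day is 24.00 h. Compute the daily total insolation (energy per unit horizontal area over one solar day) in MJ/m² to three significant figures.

cos H₀ = −tan(-65.3°) tan(-2.900°) = -0.1101, H₀ = 1.6812 rad.
Bracket: H₀ sin φ sin δ + cos φ cos δ sin H₀ = 1.6812×-0.90851×-0.05059 + 0.41787×0.99872×0.99392 = 0.077271 + 0.414798 = 0.492069.
Q̄ = (S₀/π) × [bracket] = (1361/π) × 0.492069 = 213.17 W/m².
Daily total = Q̄ × 24.00 h × 3600 s/h = 213.17 × 24.00 × 3600 / 10⁶ = 18.42 MJ/m².

18.4 MJ/m²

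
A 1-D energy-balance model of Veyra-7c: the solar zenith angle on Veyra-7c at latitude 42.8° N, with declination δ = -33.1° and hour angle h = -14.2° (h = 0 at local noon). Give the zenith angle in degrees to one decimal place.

cos θ_z = sin ϕ sin δ + cos ϕ cos δ cos h = -0.371044 + 0.595879 = 0.224835.
θ_z = arccos(0.224835) = 77.0°.

θ_z = 77.0°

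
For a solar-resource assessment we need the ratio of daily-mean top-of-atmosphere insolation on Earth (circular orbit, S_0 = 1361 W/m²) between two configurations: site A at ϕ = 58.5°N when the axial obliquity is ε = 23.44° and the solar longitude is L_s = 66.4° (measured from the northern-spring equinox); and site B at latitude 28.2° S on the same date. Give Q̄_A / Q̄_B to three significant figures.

Q̄_A / Q̄_B ≈ 1.90

— Configuration A (ϕ=+58.5°):
Solar declination: sin δ = sin ε · sin L_s = sin 23.44° × sin 66.4° = 0.36452, so δ = +21.378°.
cos h₀ = −tan(+58.5°) tan(+21.378°) = -0.6388, h₀ = 2.2637 rad.
Bracket: h₀ sin ϕ sin δ + cos ϕ cos δ sin h₀ = 2.2637×0.85264×0.36452 + 0.52250×0.93120×0.76938 = 0.703568 + 0.374343 = 1.077911.
Q̄ = (S_0/π) × [bracket] = (1361/π) × 1.077911 = 466.97 W/m².
— Configuration B (ϕ=-28.2°):
cos h₀ = −tan(-28.2°) tan(+21.378°) = 0.2099, h₀ = 1.3593 rad.
Bracket: h₀ sin ϕ sin δ + cos ϕ cos δ sin h₀ = 1.3593×-0.47255×0.36452 + 0.88130×0.93120×0.97772 = -0.234145 + 0.802382 = 0.568237.
Q̄ = (S_0/π) × [bracket] = (1361/π) × 0.568237 = 246.17 W/m².
Ratio Q̄_A / Q̄_B = 466.97 / 246.17 = 1.897.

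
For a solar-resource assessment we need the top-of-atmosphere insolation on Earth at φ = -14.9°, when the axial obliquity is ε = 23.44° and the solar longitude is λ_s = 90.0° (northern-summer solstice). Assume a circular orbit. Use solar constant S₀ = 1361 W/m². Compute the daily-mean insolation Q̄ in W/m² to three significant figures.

Q̄ ≈ 317 W/m²

Solar declination: sin δ = sin ε · sin λ_s = sin 23.44° × sin 90.0° = 0.39779, so δ = +23.440°.
cos H₀ = −tan(-14.9°) tan(+23.440°) = 0.1154, H₀ = 1.4552 rad.
Bracket: H₀ sin φ sin δ + cos φ cos δ sin H₀ = 1.4552×-0.25713×0.39779 + 0.96638×0.91748×0.99332 = -0.148843 + 0.880712 = 0.731869.
Q̄ = (S₀/π) × [bracket] = (1361/π) × 0.731869 = 317.1 W/m².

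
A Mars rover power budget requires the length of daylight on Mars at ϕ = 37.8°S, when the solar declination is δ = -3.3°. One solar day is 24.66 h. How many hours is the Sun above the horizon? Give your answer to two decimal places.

cos h₀ = −tan ϕ · tan δ = −tan(-37.8°) × tan(-3.300°) = -0.0447, so h₀ = 1.6155 rad = 92.56°.
Daylight = 2h₀/(2π) × 24.66 h = (1.6155/π) × 24.66 = 12.68 h.

12.68 h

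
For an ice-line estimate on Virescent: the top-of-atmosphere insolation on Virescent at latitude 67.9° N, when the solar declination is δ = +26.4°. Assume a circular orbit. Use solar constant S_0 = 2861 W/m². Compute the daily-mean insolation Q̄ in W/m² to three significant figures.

Q̄ ≈ 1.18e+03 W/m²

cos h₀ = −tan(+67.9°) tan(+26.400°) = -1.2225 ≤ −1 ⇒ polar day, h₀ = π.
Bracket: h₀ sin ϕ sin δ + cos ϕ cos δ sin h₀ = 3.1416×0.92653×0.44464 + 0.37622×0.89571×0.00000 = 1.294252 + 0.000000 = 1.294252.
Q̄ = (S_0/π) × [bracket] = (2861/π) × 1.294252 = 1179 W/m².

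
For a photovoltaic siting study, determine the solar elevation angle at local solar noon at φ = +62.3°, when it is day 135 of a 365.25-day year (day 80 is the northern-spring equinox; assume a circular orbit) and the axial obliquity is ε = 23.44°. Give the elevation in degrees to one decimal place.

Solar longitude: λ_s = 360° × (135 − 80)/365.25 = 54.209°.
sin δ = sin 23.44° × sin 54.209° = 0.32267, so δ = +18.824°.
At local noon the hour angle is zero, so the zenith angle equals |φ − δ| = |+62.3° − (+18.824°)| = 43.476°.
Elevation = 90° − 43.476° = 46.5°.

46.5°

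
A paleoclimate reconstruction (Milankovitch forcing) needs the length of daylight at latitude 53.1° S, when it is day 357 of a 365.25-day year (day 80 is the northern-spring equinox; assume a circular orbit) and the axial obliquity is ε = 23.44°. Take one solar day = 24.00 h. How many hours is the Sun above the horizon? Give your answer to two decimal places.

Solar longitude: λ_s = 360° × (357 − 80)/365.25 = 273.018°.
sin δ = sin 23.44° × sin 273.018° = -0.39724, so δ = -23.406°.
cos H₀ = −tan φ · tan δ = −tan(-53.1°) × tan(-23.406°) = -0.5765, so H₀ = 2.1852 rad = 125.21°.
Daylight = 2H₀/(2π) × 24.00 h = (2.1852/π) × 24.00 = 16.69 h.

16.69 h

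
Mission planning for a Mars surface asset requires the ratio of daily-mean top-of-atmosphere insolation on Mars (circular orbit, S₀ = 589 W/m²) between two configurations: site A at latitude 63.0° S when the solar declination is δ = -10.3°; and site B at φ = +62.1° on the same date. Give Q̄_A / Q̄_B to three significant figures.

— Configuration A (φ=-63.0°):
cos H₀ = −tan(-63.0°) tan(-10.300°) = -0.3567, H₀ = 1.9355 rad.
Bracket: H₀ sin φ sin δ + cos φ cos δ sin H₀ = 1.9355×-0.89101×-0.17880 + 0.45399×0.98389×0.93423 = 0.308350 + 0.417298 = 0.725648.
Q̄ = (S₀/π) × [bracket] = (589/π) × 0.725648 = 136.05 W/m².
— Configuration B (φ=+62.1°):
cos H₀ = −tan(+62.1°) tan(-10.300°) = 0.3432, H₀ = 1.2204 rad.
Bracket: H₀ sin φ sin δ + cos φ cos δ sin H₀ = 1.2204×0.88377×-0.17880 + 0.46793×0.98389×0.93925 = -0.192845 + 0.432423 = 0.239578.
Q̄ = (S₀/π) × [bracket] = (589/π) × 0.239578 = 44.917 W/m².
Ratio Q̄_A / Q̄_B = 136.05 / 44.917 = 3.029.

Q̄_A / Q̄_B ≈ 3.03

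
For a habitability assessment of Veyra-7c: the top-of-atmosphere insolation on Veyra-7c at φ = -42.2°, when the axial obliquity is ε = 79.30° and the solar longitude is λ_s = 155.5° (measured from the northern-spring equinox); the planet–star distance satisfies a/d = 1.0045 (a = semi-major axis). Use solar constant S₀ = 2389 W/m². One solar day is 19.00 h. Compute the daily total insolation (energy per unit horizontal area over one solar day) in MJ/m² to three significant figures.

Solar declination: sin δ = sin ε · sin λ_s = sin 79.30° × sin 155.5° = 0.40748, so δ = +24.047°.
cos H₀ = −tan(-42.2°) tan(+24.047°) = 0.4046, H₀ = 1.1543 rad.
Bracket: H₀ sin φ sin δ + cos φ cos δ sin H₀ = 1.1543×-0.67172×0.40748 + 0.74080×0.91321×0.91450 = -0.315946 + 0.618665 = 0.302719.
Inverse-square distance factor (a/d)² = 1.0045² = 1.009020.
Q̄ = (S₀/π) × 1.009020 × [bracket] = (2389/π) × 1.009020 × 0.302719 = 232.28 W/m².
Daily total = Q̄ × 19.00 h × 3600 s/h = 232.28 × 19.00 × 3600 / 10⁶ = 15.89 MJ/m².

15.9 MJ/m²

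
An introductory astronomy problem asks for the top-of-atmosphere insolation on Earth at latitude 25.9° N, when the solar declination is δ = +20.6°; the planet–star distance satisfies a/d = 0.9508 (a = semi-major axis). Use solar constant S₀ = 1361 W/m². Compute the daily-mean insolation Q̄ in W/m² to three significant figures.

Q̄ ≈ 430 W/m²

cos H₀ = −tan(+25.9°) tan(+20.600°) = -0.1825, H₀ = 1.7543 rad.
Bracket: H₀ sin φ sin δ + cos φ cos δ sin H₀ = 1.7543×0.43680×0.35184 + 0.89956×0.93606×0.98320 = 0.269607 + 0.827896 = 1.097503.
Inverse-square distance factor (a/d)² = 0.9508² = 0.904021.
Q̄ = (S₀/π) × 0.904021 × [bracket] = (1361/π) × 0.904021 × 1.097503 = 429.8 W/m².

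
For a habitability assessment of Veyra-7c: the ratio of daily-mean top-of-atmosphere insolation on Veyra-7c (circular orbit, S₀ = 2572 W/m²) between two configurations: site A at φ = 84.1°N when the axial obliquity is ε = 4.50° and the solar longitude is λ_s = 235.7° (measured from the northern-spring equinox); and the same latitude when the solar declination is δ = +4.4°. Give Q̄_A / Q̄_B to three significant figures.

Q̄_A / Q̄_B ≈ 0.0885

— Configuration A (φ=+84.1°):
Solar declination: sin δ = sin ε · sin λ_s = sin 4.50° × sin 235.7° = -0.06481, so δ = -3.716°.
cos H₀ = −tan(+84.1°) tan(-3.716°) = 0.6285, H₀ = 0.8911 rad.
Bracket: H₀ sin φ sin δ + cos φ cos δ sin H₀ = 0.8911×0.99470×-0.06481 + 0.10279×0.99790×0.77779 = -0.057446 + 0.079781 = 0.022335.
Q̄ = (S₀/π) × [bracket] = (2572/π) × 0.022335 = 18.286 W/m².
— Configuration B (φ=+84.1°):
cos H₀ = −tan(+84.1°) tan(+4.400°) = -0.7446, H₀ = 2.4107 rad.
Bracket: H₀ sin φ sin δ + cos φ cos δ sin H₀ = 2.4107×0.99470×0.07672 + 0.10279×0.99705×0.66752 = 0.183969 + 0.068412 = 0.252381.
Q̄ = (S₀/π) × [bracket] = (2572/π) × 0.252381 = 206.62 W/m².
Ratio Q̄_A / Q̄_B = 18.286 / 206.62 = 0.08850.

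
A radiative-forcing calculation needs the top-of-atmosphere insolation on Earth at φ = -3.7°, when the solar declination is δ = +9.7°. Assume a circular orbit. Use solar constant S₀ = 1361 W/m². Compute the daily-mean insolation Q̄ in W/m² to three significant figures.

Q̄ ≈ 419 W/m²

cos H₀ = −tan(-3.7°) tan(+9.700°) = 0.0111, H₀ = 1.5597 rad.
Bracket: H₀ sin φ sin δ + cos φ cos δ sin H₀ = 1.5597×-0.06453×0.16849 + 0.99792×0.98570×0.99994 = -0.016958 + 0.983591 = 0.966633.
Q̄ = (S₀/π) × [bracket] = (1361/π) × 0.966633 = 418.8 W/m².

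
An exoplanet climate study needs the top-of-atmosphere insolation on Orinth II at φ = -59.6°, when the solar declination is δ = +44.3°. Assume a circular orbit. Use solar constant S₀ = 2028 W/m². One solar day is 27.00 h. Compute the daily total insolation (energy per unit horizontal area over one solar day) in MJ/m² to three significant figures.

0.00 MJ/m²

cos H₀ = −tan(-59.6°) tan(+44.300°) = 1.6633 ≥ 1 ⇒ polar night, H₀ = 0 and Q̄ = 0.
Daily total = Q̄ × 27.00 h × 3600 s/h = 0.00 MJ/m².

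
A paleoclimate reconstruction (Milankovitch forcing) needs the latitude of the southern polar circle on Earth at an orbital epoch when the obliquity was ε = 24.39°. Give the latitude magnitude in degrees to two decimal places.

The polar circle is the lowest latitude that experiences at least one full rotation of continuous darkness at the northern-summer solstice; it lies at |ϕ| = 90° − ε = 90° − 24.39° = 65.61°.

65.61°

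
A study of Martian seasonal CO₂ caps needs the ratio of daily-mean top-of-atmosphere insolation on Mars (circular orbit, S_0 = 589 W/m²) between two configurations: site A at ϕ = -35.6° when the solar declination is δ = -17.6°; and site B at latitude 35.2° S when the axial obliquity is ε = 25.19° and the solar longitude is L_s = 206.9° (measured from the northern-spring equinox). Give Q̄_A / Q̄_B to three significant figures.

— Configuration A (ϕ=-35.6°):
cos h₀ = −tan(-35.6°) tan(-17.600°) = -0.2271, h₀ = 1.7999 rad.
Bracket: h₀ sin ϕ sin δ + cos ϕ cos δ sin h₀ = 1.7999×-0.58212×-0.30237 + 0.81310×0.95319×0.97387 = 0.316811 + 0.754787 = 1.071598.
Q̄ = (S_0/π) × [bracket] = (589/π) × 1.071598 = 200.91 W/m².
— Configuration B (ϕ=-35.2°):
Solar declination: sin δ = sin ε · sin L_s = sin 25.19° × sin 206.9° = -0.19257, so δ = -11.103°.
cos h₀ = −tan(-35.2°) tan(-11.103°) = -0.1384, h₀ = 1.7097 rad.
Bracket: h₀ sin ϕ sin δ + cos ϕ cos δ sin h₀ = 1.7097×-0.57643×-0.19257 + 0.81714×0.98128×0.99037 = 0.189782 + 0.794121 = 0.983903.
Q̄ = (S_0/π) × [bracket] = (589/π) × 0.983903 = 184.47 W/m².
Ratio Q̄_A / Q̄_B = 200.91 / 184.47 = 1.089.

Q̄_A / Q̄_B ≈ 1.09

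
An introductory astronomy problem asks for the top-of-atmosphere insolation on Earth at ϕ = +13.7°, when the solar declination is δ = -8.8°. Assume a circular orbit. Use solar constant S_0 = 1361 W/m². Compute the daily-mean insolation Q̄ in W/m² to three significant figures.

cos h₀ = −tan(+13.7°) tan(-8.800°) = 0.0377, h₀ = 1.5330 rad.
Bracket: h₀ sin ϕ sin δ + cos ϕ cos δ sin h₀ = 1.5330×0.23684×-0.15299 + 0.97155×0.98823×0.99929 = -0.055547 + 0.959433 = 0.903886.
Q̄ = (S_0/π) × [bracket] = (1361/π) × 0.903886 = 391.6 W/m².

Q̄ ≈ 392 W/m²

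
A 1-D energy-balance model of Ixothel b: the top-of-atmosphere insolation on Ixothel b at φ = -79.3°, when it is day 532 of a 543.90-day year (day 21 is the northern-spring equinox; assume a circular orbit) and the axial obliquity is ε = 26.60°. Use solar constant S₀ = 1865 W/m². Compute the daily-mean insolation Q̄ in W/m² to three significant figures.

Solar longitude: λ_s = 360° × (532 − 21)/543.90 = 338.224°.
sin δ = sin 26.60° × sin 338.224° = -0.16611, so δ = -9.562°.
cos H₀ = −tan(-79.3°) tan(-9.562°) = -0.8915, H₀ = 2.6714 rad.
Bracket: H₀ sin φ sin δ + cos φ cos δ sin H₀ = 2.6714×-0.98261×-0.16611 + 0.18567×0.98611×0.45303 = 0.436030 + 0.082946 = 0.518976.
Q̄ = (S₀/π) × [bracket] = (1865/π) × 0.518976 = 308.1 W/m².

Q̄ ≈ 308 W/m²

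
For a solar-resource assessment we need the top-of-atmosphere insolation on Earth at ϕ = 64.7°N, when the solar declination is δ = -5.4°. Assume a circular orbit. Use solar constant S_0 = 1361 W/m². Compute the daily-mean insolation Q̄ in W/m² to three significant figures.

Q̄ ≈ 130 W/m²

cos h₀ = −tan(+64.7°) tan(-5.400°) = 0.2000, h₀ = 1.3695 rad.
Bracket: h₀ sin ϕ sin δ + cos ϕ cos δ sin h₀ = 1.3695×0.90408×-0.09411 + 0.42736×0.99556×0.97980 = -0.116521 + 0.416868 = 0.300347.
Q̄ = (S_0/π) × [bracket] = (1361/π) × 0.300347 = 130.1 W/m².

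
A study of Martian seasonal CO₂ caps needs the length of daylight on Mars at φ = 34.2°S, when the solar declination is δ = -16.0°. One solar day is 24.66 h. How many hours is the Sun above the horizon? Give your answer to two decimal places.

13.87 h

cos H₀ = −tan φ · tan δ = −tan(-34.2°) × tan(-16.000°) = -0.1949, so H₀ = 1.7669 rad = 101.24°.
Daylight = 2H₀/(2π) × 24.66 h = (1.7669/π) × 24.66 = 13.87 h.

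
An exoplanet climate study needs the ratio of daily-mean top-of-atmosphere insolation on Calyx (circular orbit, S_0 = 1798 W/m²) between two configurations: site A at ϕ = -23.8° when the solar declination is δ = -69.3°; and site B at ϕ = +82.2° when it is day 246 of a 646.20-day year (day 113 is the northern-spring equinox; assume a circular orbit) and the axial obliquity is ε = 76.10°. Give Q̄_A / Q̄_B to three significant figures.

— Configuration A (ϕ=-23.8°):
cos h₀ = −tan(-23.8°) tan(-69.300°) = -1.1672 ≤ −1 ⇒ polar day, h₀ = π.
Bracket: h₀ sin ϕ sin δ + cos ϕ cos δ sin h₀ = 3.1416×-0.40355×-0.93544 + 0.91496×0.35347×0.00000 = 1.185944 + 0.000000 = 1.185944.
Q̄ = (S_0/π) × [bracket] = (1798/π) × 1.185944 = 678.74 W/m².
— Configuration B (ϕ=+82.2°):
Solar longitude: L_s = 360° × (246 − 113)/646.20 = 74.095°.
sin δ = sin 76.10° × sin 74.095° = 0.93355, so δ = +68.996°.
cos h₀ = −tan(+82.2°) tan(+68.996°) = -19.0134 ≤ −1 ⇒ polar day, h₀ = π.
Bracket: h₀ sin ϕ sin δ + cos ϕ cos δ sin h₀ = 3.1416×0.99075×0.93355 + 0.13572×0.35844×0.00000 = 2.905712 + 0.000000 = 2.905712.
Q̄ = (S_0/π) × [bracket] = (1798/π) × 2.905712 = 1663.0 W/m².
Ratio Q̄_A / Q̄_B = 678.74 / 1663.0 = 0.4081.

Q̄_A / Q̄_B ≈ 0.408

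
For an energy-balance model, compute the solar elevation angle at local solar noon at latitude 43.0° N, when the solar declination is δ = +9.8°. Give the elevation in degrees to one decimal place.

56.8°

At local noon the hour angle is zero, so the zenith angle equals |ϕ − δ| = |+43.0° − (+9.800°)| = 33.200°.
Elevation = 90° − 33.200° = 56.8°.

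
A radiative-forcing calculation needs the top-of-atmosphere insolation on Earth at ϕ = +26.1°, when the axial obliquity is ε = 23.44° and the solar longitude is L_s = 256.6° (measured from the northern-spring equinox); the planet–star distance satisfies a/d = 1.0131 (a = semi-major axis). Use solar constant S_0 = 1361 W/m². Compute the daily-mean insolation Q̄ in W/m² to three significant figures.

Q̄ ≈ 257 W/m²

Solar declination: sin δ = sin ε · sin L_s = sin 23.44° × sin 256.6° = -0.38696, so δ = -22.765°.
cos h₀ = −tan(+26.1°) tan(-22.765°) = 0.2056, h₀ = 1.3637 rad.
Bracket: h₀ sin ϕ sin δ + cos ϕ cos δ sin h₀ = 1.3637×0.43994×-0.38696 + 0.89803×0.92210×0.97864 = -0.232155 + 0.810386 = 0.578231.
Inverse-square distance factor (a/d)² = 1.0131² = 1.026372.
Q̄ = (S_0/π) × 1.026372 × [bracket] = (1361/π) × 1.026372 × 0.578231 = 257.1 W/m².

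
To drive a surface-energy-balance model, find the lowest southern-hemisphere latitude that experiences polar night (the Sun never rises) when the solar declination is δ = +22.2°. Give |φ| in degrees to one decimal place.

Polar night requires cos H₀ = −tan φ tan δ ≥ 1, i.e. tan φ tan δ ≤ −1.
The boundary is |tan φ| · |tan δ| = 1, so |φ| = 90° − |δ| = 90° − 22.2° = 67.8° in the southern hemisphere.

|φ| = 67.8°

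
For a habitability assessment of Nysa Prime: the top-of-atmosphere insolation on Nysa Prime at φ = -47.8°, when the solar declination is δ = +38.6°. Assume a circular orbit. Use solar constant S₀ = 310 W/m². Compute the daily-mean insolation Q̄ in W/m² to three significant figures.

Q̄ ≈ 2.03 W/m²

cos H₀ = −tan(-47.8°) tan(+38.600°) = 0.8804, H₀ = 0.4941 rad.
Bracket: H₀ sin φ sin δ + cos φ cos δ sin H₀ = 0.4941×-0.74080×0.62388 + 0.67172×0.78152×0.47425 = -0.228358 + 0.248964 = 0.020606.
Q̄ = (S₀/π) × [bracket] = (310/π) × 0.020606 = 2.033 W/m².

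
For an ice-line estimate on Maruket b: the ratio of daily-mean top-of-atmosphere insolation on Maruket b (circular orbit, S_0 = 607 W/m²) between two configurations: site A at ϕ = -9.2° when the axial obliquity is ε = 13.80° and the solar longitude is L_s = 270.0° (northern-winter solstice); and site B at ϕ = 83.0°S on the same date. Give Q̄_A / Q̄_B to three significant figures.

— Configuration A (ϕ=-9.2°):
Solar declination: sin δ = sin ε · sin L_s = sin 13.80° × sin 270.0° = -0.23853, so δ = -13.800°.
cos h₀ = −tan(-9.2°) tan(-13.800°) = -0.0398, h₀ = 1.6106 rad.
Bracket: h₀ sin ϕ sin δ + cos ϕ cos δ sin h₀ = 1.6106×-0.15988×-0.23853 + 0.98714×0.97113×0.99921 = 0.061422 + 0.957884 = 1.019306.
Q̄ = (S_0/π) × [bracket] = (607/π) × 1.019306 = 196.94 W/m².
— Configuration B (ϕ=-83.0°):
cos h₀ = −tan(-83.0°) tan(-13.800°) = -2.0004 ≤ −1 ⇒ polar day, h₀ = π.
Bracket: h₀ sin ϕ sin δ + cos ϕ cos δ sin h₀ = 3.1416×-0.99255×-0.23853 + 0.12187×0.97113×0.00000 = 0.743783 + 0.000000 = 0.743783.
Q̄ = (S_0/π) × [bracket] = (607/π) × 0.743783 = 143.71 W/m².
Ratio Q̄_A / Q̄_B = 196.94 / 143.71 = 1.370.

Q̄_A / Q̄_B ≈ 1.37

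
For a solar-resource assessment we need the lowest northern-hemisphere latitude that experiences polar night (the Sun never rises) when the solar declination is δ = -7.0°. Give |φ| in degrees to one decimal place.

|φ| = 83.0°

Polar night requires cos H₀ = −tan φ tan δ ≥ 1, i.e. tan φ tan δ ≤ −1.
The boundary is |tan φ| · |tan δ| = 1, so |φ| = 90° − |δ| = 90° − 7.0° = 83.0° in the northern hemisphere.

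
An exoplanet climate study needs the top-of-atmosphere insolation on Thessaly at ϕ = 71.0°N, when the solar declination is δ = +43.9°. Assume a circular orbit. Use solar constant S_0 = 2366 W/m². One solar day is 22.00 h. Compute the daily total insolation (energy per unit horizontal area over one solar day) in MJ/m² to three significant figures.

123 MJ/m²

cos h₀ = −tan(+71.0°) tan(+43.900°) = -2.7948 ≤ −1 ⇒ polar day, h₀ = π.
Bracket: h₀ sin ϕ sin δ + cos ϕ cos δ sin h₀ = 3.1416×0.94552×0.69340 + 0.32557×0.72055×0.00000 = 2.059707 + 0.000000 = 2.059707.
Q̄ = (S_0/π) × [bracket] = (2366/π) × 2.059707 = 1551.2 W/m².
Daily total = Q̄ × 22.00 h × 3600 s/h = 1551.2 × 22.00 × 3600 / 10⁶ = 122.9 MJ/m².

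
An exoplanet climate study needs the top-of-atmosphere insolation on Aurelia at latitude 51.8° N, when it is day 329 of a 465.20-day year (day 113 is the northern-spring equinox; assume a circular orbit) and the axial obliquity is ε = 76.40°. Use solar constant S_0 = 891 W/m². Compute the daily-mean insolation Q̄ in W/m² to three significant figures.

Solar longitude: L_s = 360° × (329 − 113)/465.20 = 167.154°.
sin δ = sin 76.40° × sin 167.154° = 0.21610, so δ = +12.480°.
cos h₀ = −tan(+51.8°) tan(+12.480°) = -0.2813, h₀ = 1.8559 rad.
Bracket: h₀ sin ϕ sin δ + cos ϕ cos δ sin h₀ = 1.8559×0.78586×0.21610 + 0.61841×0.97637×0.95963 = 0.315177 + 0.579422 = 0.894599.
Q̄ = (S_0/π) × [bracket] = (891/π) × 0.894599 = 253.7 W/m².

Q̄ ≈ 254 W/m²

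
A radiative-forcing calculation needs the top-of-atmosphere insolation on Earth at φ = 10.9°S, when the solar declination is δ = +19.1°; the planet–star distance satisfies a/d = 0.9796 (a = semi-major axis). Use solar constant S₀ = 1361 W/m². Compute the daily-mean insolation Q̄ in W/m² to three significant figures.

cos H₀ = −tan(-10.9°) tan(+19.100°) = 0.0667, H₀ = 1.5041 rad.
Bracket: H₀ sin φ sin δ + cos φ cos δ sin H₀ = 1.5041×-0.18910×0.32722 + 0.98196×0.94495×0.99777 = -0.093070 + 0.925834 = 0.832764.
Inverse-square distance factor (a/d)² = 0.9796² = 0.959616.
Q̄ = (S₀/π) × 0.959616 × [bracket] = (1361/π) × 0.959616 × 0.832764 = 346.2 W/m².

Q̄ ≈ 346 W/m²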